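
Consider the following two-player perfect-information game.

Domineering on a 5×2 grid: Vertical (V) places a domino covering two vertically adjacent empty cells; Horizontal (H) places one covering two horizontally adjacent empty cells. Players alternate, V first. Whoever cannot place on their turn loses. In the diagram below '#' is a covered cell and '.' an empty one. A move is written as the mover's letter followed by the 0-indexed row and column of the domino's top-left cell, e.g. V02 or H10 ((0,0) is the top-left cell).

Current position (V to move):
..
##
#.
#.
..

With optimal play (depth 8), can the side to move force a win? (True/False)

[../##/#./#./..] V move#1: V21:-1/../##/##/##/..*, V31:-1/../##/#./##/.#
[../##/##/##/..] H move#2: H00:+1/##/##/##/##/..*, H40:+1/../##/##/##/##
[##/##/##/##/..] end (terminal -1, V#3); searched ../##/#./#./.. to 8

V winning at [../##/#./#./..]: False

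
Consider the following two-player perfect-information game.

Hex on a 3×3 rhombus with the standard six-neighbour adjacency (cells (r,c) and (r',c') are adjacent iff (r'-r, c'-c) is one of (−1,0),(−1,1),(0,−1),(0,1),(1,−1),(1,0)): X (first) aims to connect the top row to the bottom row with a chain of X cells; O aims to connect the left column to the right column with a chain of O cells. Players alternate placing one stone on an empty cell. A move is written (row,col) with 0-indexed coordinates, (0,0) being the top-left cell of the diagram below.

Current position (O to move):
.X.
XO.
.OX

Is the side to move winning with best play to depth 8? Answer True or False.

ply 1, O at .X./XO./.OX | (0,0)=-1→OX./XO./.OX; (0,2)=-1→.XO/XO./.OX; (1,2)=-1→.X./XOO/.OX; (2,0)=+1→.X./XO./OOX*
ply 2, X at .X./XO./OOX | (0,0)=-1→XX./XO./OOX*; (0,2)=-1→.XX/XO./OOX; (1,2)=-1→.X./XOX/OOX
ply 3, O at XX./XO./OOX | (0,2)=+1→XXO/XO./OOX*; (1,2)=+1→XX./XOO/OOX
ply 4: XXO/XO./OOX is terminal -1 (X); from .X./XO./.OX depth 8

O winning at [.X./XO./.OX]: True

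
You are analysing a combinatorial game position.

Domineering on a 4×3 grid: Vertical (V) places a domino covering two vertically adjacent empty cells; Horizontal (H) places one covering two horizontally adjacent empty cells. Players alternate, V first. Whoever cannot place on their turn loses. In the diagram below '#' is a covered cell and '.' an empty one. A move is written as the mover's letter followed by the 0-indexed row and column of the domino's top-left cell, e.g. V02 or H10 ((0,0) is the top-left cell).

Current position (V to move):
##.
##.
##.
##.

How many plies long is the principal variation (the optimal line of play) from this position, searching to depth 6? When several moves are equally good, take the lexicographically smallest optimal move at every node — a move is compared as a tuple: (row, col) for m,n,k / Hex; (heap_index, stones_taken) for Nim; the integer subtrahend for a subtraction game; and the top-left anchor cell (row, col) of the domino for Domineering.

PV length from [##./##./##./##.]: 1 ply

p1 V@[##./##./##./##.]: V02[###/###/##./##.]+1* V12[##./###/###/##.]+1 V22[##./##./###/###]+1
p2 H@[###/###/##./##.] terminal -1; root [##./##./##./##.] d6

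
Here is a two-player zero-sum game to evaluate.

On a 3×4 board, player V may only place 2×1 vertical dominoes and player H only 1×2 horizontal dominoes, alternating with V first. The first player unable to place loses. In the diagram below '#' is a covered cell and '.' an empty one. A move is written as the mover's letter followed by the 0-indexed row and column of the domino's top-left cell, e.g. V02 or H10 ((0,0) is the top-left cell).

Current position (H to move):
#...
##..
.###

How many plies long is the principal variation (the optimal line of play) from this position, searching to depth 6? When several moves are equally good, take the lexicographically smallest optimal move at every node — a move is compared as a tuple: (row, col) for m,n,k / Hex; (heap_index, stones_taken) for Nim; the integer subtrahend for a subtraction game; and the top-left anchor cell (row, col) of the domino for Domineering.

ply 1, H at #.../##../.### | H01=-1→###./##../.###; H02=+1→#.##/##../.###*; H12=+1→#.../####/.###
ply 2: #.##/##../.### is terminal -1 (V); from #.../##../.### depth 6

PV length from [#.../##../.###]: 1 ply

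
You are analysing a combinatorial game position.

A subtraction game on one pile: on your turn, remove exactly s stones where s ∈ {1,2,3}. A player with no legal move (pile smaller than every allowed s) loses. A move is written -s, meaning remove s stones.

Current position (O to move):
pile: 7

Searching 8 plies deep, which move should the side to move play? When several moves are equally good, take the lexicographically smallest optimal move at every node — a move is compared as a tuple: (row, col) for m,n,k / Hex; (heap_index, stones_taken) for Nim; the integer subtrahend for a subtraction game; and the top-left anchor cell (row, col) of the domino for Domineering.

O's best at [7]: -3

[7] O move#1: -1:-1/6, -2:-1/5, -3:+1/4*
[4] X move#2: -1:-1/3*, -2:-1/2, -3:-1/1
[3] O move#3: -1:-1/2, -2:-1/1, -3:+1/0*
[0] end (terminal -1, X#4); searched 7 to 8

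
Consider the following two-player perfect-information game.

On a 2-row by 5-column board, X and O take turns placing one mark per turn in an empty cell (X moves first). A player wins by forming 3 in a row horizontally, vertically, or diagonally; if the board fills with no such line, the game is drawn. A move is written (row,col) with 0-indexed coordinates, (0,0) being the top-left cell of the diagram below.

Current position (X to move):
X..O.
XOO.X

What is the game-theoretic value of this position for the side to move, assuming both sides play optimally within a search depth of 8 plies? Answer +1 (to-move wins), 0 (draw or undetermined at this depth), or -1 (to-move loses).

value(X..O./XOO.X, X) = -1

[X..O./XOO.X] X move#1: (0,1):-1/XX.O./XOO.X*, (0,2):-1/X.XO./XOO.X, (0,4):-1/X..OX/XOO.X, (1,3):-1/X..O./XOOXX
[XX.O./XOO.X] O move#2: (0,2):+1/XXOO./XOO.X*, (0,4):-1/XX.OO/XOO.X, (1,3):+1/XX.O./XOOOX
[XXOO./XOO.X] X move#3: (0,4):-1/XXOOX/XOO.X*, (1,3):-1/XXOO./XOOXX
[XXOOX/XOO.X] O move#4: (1,3):+1/XXOOX/XOOOX*
[XXOOX/XOOOX] end (terminal -1, X#5); searched X..O./XOO.X to 8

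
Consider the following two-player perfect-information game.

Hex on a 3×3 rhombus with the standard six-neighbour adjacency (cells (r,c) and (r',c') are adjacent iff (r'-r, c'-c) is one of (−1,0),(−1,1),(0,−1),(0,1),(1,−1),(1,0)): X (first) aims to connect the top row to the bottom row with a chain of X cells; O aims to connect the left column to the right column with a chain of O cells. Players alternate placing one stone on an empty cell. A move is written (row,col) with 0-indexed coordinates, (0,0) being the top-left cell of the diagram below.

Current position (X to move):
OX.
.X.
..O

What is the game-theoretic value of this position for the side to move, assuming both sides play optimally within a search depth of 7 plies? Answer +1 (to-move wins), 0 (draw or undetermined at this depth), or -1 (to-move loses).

value(OX./.X./..O, X) = +1

ply 1, X at OX./.X./..O | (0,2)=+1→OXX/.X./..O*; (1,0)=+1→OX./XX./..O; (1,2)=+1→OX./.XX/..O; (2,0)=+1→OX./.X./X.O; (2,1)=+1→OX./.X./.XO
ply 2, O at OXX/.X./..O | (1,0)=-1→OXX/OX./..O*; (1,2)=-1→OXX/.XO/..O; (2,0)=-1→OXX/.X./O.O; (2,1)=-1→OXX/.X./.OO
ply 3, X at OXX/OX./..O | (1,2)=+1→OXX/OXX/..O*; (2,0)=+1→OXX/OX./X.O; (2,1)=+1→OXX/OX./.XO
ply 4, O at OXX/OXX/..O | (2,0)=-1→OXX/OXX/O.O*; (2,1)=-1→OXX/OXX/.OO
ply 5, X at OXX/OXX/O.O | (2,1)=+1→OXX/OXX/OXO*
ply 6: OXX/OXX/OXO is terminal -1 (O); from OX./.X./..O depth 7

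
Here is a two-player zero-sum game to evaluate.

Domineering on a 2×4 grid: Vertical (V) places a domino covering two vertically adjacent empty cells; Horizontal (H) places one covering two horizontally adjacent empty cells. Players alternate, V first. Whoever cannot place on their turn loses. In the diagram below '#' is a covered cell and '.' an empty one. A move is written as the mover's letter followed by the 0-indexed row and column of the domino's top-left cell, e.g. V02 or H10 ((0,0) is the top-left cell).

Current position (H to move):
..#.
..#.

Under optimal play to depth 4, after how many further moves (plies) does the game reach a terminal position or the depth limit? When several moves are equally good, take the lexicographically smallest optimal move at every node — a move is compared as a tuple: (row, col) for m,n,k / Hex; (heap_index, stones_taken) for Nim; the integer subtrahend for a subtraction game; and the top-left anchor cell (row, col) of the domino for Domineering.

ply 1, H at ..#./..#. | H00=+1→###./..#.*; H10=+1→..#./###.
ply 2, V at ###./..#. | V03=-1→####/..##*
ply 3, H at ####/..## | H10=+1→####/####*
ply 4: ####/#### is terminal -1 (V); from ..#./..#. depth 4

PV length from [..#./..#.]: 3 plies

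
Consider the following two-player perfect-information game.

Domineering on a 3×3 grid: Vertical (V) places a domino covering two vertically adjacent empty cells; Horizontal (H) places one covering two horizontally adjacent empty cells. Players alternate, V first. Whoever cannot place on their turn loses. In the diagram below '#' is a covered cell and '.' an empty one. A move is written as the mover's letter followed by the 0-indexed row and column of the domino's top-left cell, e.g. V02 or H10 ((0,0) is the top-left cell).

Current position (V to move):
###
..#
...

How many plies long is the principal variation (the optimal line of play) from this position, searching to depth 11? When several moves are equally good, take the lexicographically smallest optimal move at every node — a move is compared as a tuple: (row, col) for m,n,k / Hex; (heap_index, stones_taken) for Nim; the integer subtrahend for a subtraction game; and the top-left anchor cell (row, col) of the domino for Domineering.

p1 V@[###/..#/...]: V10[###/#.#/#..]-1 V11[###/.##/.#.]+1*
p2 H@[###/.##/.#.] terminal -1; root [###/..#/...] d11

PV length from [###/..#/...]: 1 ply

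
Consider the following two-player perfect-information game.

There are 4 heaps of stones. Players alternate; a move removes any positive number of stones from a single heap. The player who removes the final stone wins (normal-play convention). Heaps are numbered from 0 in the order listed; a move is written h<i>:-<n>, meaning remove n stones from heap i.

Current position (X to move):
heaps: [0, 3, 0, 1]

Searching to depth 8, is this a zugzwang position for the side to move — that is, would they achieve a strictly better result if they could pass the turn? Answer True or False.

zugzwang((0,3,0,1), X) = False

ply 1, X at (0,3,0,1) | h1:-1=-1→(0,2,0,1); h1:-2=+1→(0,1,0,1)*; h1:-3=-1→(0,0,0,1); h3:-1=-1→(0,3,0,0)
ply 2, O at (0,1,0,1) | h1:-1=-1→(0,0,0,1)*; h3:-1=-1→(0,1,0,0)
ply 3, X at (0,0,0,1) | h3:-1=+1→(0,0,0,0)*
ply 4: (0,0,0,0) is terminal -1 (O); from (0,3,0,1) depth 8
suppose X passes — search the same position with O to move:
pass> ply 1, O at (0,3,0,1) | h1:-1=-1→(0,2,0,1); h1:-2=+1→(0,1,0,1)*; h1:-3=-1→(0,0,0,1); h3:-1=-1→(0,3,0,0)
pass> ply 2, X at (0,1,0,1) | h1:-1=-1→(0,0,0,1)*; h3:-1=-1→(0,1,0,0)
pass> ply 3, O at (0,0,0,1) | h3:-1=+1→(0,0,0,0)*
pass> ply 4: (0,0,0,0) is terminal -1 (X); from (0,3,0,1) depth 8
for X: play +1, pass -1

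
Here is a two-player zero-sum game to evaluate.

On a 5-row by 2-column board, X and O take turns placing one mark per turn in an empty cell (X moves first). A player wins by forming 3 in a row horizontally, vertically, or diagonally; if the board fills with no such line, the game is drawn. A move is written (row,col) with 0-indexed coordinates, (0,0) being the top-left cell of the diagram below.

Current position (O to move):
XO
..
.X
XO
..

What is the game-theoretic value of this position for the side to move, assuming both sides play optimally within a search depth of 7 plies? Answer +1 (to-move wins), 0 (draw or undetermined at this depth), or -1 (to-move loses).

ply 1, O at XO/../.X/XO/.. | (1,0)=+0→XO/O./.X/XO/..*; (1,1)=-1→XO/.O/.X/XO/..; (2,0)=+0→XO/../OX/XO/..; (4,0)=+0→XO/../.X/XO/O.; (4,1)=-1→XO/../.X/XO/.O
ply 2, X at XO/O./.X/XO/.. | (1,1)=+0→XO/OX/.X/XO/..*; (2,0)=+0→XO/O./XX/XO/..; (4,0)=+0→XO/O./.X/XO/X.; (4,1)=+0→XO/O./.X/XO/.X
ply 3, O at XO/OX/.X/XO/.. | (2,0)=+0→XO/OX/OX/XO/..*; (4,0)=+0→XO/OX/.X/XO/O.; (4,1)=+0→XO/OX/.X/XO/.O
ply 4, X at XO/OX/OX/XO/.. | (4,0)=+0→XO/OX/OX/XO/X.*; (4,1)=+0→XO/OX/OX/XO/.X
ply 5, O at XO/OX/OX/XO/X. | (4,1)=+0→XO/OX/OX/XO/XO*
ply 6: XO/OX/OX/XO/XO is terminal +0 (X); from XO/../.X/XO/.. depth 7

value(XO/../.X/XO/.., O) = 0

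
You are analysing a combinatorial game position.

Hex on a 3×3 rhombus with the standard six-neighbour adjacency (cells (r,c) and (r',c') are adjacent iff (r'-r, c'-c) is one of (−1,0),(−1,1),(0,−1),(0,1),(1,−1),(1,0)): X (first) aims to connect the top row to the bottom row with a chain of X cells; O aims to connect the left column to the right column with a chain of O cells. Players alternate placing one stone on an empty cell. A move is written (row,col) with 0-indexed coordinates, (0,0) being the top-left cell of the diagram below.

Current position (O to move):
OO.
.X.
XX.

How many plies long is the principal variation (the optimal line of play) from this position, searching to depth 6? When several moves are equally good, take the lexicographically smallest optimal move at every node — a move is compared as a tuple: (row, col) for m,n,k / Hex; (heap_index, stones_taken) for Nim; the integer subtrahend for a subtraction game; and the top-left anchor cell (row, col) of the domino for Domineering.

PV length from [OO./.X./XX.]: 1 ply

ply 1, O at OO./.X./XX. | (0,2)=+1→OOO/.X./XX.*; (1,0)=-1→OO./OX./XX.; (1,2)=-1→OO./.XO/XX.; (2,2)=-1→OO./.X./XXO
ply 2: OOO/.X./XX. is terminal -1 (X); from OO./.X./XX. depth 6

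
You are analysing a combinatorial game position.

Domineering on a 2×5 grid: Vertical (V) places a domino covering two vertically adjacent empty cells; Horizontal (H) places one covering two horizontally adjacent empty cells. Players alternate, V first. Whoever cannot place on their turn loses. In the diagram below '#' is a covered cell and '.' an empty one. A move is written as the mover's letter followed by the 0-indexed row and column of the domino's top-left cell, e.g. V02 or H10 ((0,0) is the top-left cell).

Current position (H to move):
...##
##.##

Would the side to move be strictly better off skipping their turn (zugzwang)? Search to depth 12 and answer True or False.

p1 H@[...##/##.##]: H00[##.##/##.##]-1 H01[.####/##.##]+1*
p2 V@[.####/##.##] terminal -1; root [...##/##.##] d12
if H skipped the turn, V would face:
~ p1 V@[...##/##.##]: V02[..###/#####]-1*
~ p2 H@[..###/#####]: H00[#####/#####]+1*
~ p3 V@[#####/#####] terminal -1; root [...##/##.##] d12
compare (H): move=+1 vs pass=+1

zugzwang(...##/##.##, H) = False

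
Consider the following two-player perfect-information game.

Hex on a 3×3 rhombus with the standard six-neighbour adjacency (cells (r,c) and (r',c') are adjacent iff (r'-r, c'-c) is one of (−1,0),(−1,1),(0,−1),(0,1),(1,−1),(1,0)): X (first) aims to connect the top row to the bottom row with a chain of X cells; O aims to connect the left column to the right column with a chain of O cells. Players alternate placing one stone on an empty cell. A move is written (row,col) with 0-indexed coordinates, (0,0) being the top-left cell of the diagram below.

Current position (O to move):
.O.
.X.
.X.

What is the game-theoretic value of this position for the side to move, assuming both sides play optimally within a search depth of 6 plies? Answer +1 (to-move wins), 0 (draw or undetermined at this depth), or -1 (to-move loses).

[.O./.X./.X.] O move#1: (0,0):-1/OO./.X./.X., (0,2):+1/.OO/.X./.X.*, (1,0):-1/.O./OX./.X., (1,2):-1/.O./.XO/.X., (2,0):-1/.O./.X./OX., (2,2):-1/.O./.X./.XO
[.OO/.X./.X.] X move#2: (0,0):-1/XOO/.X./.X.*, (1,0):-1/.OO/XX./.X., (1,2):-1/.OO/.XX/.X., (2,0):-1/.OO/.X./XX., (2,2):-1/.OO/.X./.XX
[XOO/.X./.X.] O move#3: (1,0):+1/XOO/OX./.X.*, (1,2):-1/XOO/.XO/.X., (2,0):-1/XOO/.X./OX., (2,2):-1/XOO/.X./.XO
[XOO/OX./.X.] end (terminal -1, X#4); searched .O./.X./.X. to 6

value(.O./.X./.X., O) = +1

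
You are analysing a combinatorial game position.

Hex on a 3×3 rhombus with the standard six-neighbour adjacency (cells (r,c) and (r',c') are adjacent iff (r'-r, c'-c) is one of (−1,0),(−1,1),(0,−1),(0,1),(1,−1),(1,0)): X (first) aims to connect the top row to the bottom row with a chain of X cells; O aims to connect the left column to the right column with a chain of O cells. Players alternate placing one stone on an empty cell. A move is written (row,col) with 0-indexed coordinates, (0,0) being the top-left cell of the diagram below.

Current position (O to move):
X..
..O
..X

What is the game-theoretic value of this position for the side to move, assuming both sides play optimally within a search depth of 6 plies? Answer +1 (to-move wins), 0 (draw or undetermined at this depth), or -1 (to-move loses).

value(X../..O/..X, O) = +1

p1 O@[X../..O/..X]: (0,1)[XO./..O/..X]-1 (0,2)[X.O/..O/..X]-1 (1,0)[X../O.O/..X]-1 (1,1)[X../.OO/..X]+1* (2,0)[X../..O/O.X]+1 (2,1)[X../..O/.OX]-1
p2 X@[X../.OO/..X]: (0,1)[XX./.OO/..X]-1* (0,2)[X.X/.OO/..X]-1 (1,0)[X../XOO/..X]-1 (2,0)[X../.OO/X.X]-1 (2,1)[X../.OO/.XX]-1
p3 O@[XX./.OO/..X]: (0,2)[XXO/.OO/..X]+1* (1,0)[XX./OOO/..X]+1 (2,0)[XX./.OO/O.X]+1 (2,1)[XX./.OO/.OX]+1
p4 X@[XXO/.OO/..X]: (1,0)[XXO/XOO/..X]-1* (2,0)[XXO/.OO/X.X]-1 (2,1)[XXO/.OO/.XX]-1
p5 O@[XXO/XOO/..X]: (2,0)[XXO/XOO/O.X]+1* (2,1)[XXO/XOO/.OX]-1
p6 X@[XXO/XOO/O.X] terminal -1; root [X../..O/..X] d6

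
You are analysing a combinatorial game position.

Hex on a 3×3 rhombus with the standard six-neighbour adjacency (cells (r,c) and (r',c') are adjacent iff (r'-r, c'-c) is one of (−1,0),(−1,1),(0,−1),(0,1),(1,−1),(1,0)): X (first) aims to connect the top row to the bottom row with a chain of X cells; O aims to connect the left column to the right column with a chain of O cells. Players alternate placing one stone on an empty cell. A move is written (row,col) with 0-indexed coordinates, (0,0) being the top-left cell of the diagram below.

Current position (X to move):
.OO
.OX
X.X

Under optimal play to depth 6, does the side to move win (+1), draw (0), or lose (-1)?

[.OO/.OX/X.X] X move#1: (0,0):-1/XOO/.OX/X.X*, (1,0):-1/.OO/XOX/X.X, (2,1):-1/.OO/.OX/XXX
[XOO/.OX/X.X] O move#2: (1,0):+1/XOO/OOX/X.X*, (2,1):-1/XOO/.OX/XOX
[XOO/OOX/X.X] end (terminal -1, X#3); searched .OO/.OX/X.X to 6

value(.OO/.OX/X.X, X) = -1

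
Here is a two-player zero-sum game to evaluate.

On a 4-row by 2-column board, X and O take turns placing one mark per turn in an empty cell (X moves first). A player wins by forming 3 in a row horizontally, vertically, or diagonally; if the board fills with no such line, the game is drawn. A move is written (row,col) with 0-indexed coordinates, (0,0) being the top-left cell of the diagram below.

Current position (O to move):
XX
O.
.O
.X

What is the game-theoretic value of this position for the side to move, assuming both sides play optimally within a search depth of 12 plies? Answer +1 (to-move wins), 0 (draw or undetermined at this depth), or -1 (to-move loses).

value(XX/O./.O/.X, O) = 0

[XX/O./.O/.X] O move#1: (1,1):+0/XX/OO/.O/.X*, (2,0):+0/XX/O./OO/.X, (3,0):+0/XX/O./.O/OX
[XX/OO/.O/.X] X move#2: (2,0):+0/XX/OO/XO/.X*, (3,0):+0/XX/OO/.O/XX
[XX/OO/XO/.X] O move#3: (3,0):+0/XX/OO/XO/OX*
[XX/OO/XO/OX] end (terminal +0, X#4); searched XX/O./.O/.X to 12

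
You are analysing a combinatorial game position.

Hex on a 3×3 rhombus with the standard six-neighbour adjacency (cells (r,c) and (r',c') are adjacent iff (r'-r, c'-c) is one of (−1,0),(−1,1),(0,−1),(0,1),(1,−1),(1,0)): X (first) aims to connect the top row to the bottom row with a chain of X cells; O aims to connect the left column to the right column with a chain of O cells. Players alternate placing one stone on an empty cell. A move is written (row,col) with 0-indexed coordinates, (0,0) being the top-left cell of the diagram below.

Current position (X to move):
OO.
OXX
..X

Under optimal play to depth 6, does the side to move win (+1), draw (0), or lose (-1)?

value(OO./OXX/..X, X) = +1

ply 1, X at OO./OXX/..X | (0,2)=+1→OOX/OXX/..X*; (2,0)=-1→OO./OXX/X.X; (2,1)=-1→OO./OXX/.XX
ply 2: OOX/OXX/..X is terminal -1 (O); from OO./OXX/..X depth 6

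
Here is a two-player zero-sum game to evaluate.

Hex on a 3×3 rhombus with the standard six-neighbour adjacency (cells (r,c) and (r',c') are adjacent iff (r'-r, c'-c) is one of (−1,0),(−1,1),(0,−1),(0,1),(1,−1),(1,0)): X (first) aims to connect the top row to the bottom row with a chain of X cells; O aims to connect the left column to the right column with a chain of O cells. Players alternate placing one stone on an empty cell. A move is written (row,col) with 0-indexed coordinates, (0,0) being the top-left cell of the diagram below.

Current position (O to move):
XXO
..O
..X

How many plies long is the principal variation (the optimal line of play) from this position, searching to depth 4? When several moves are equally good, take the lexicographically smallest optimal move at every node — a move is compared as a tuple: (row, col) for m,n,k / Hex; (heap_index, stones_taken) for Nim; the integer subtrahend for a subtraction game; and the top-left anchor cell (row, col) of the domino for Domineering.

PV length from [XXO/..O/..X]: 3 plies

[XXO/..O/..X] O move#1: (1,0):-1/XXO/O.O/..X, (1,1):+1/XXO/.OO/..X*, (2,0):+1/XXO/..O/O.X, (2,1):-1/XXO/..O/.OX
[XXO/.OO/..X] X move#2: (1,0):-1/XXO/XOO/..X*, (2,0):-1/XXO/.OO/X.X, (2,1):-1/XXO/.OO/.XX
[XXO/XOO/..X] O move#3: (2,0):+1/XXO/XOO/O.X*, (2,1):-1/XXO/XOO/.OX
[XXO/XOO/O.X] end (terminal -1, X#4); searched XXO/..O/..X to 4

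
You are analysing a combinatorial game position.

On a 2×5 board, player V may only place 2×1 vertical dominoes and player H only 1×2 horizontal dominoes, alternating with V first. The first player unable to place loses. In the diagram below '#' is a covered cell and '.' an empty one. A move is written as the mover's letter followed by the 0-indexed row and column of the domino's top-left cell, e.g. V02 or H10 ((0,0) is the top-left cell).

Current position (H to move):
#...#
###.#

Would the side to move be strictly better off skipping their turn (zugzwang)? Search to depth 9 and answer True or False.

p1 H@[#...#/###.#]: H01[###.#/###.#]-1 H02[#.###/###.#]+1*
p2 V@[#.###/###.#] terminal -1; root [#...#/###.#] d9
pass branch (V moves first from the same position):
  | p1 V@[#...#/###.#]: V03[#..##/#####]-1*
  | p2 H@[#..##/#####]: H01[#####/#####]+1*
  | p3 V@[#####/#####] terminal -1; root [#...#/###.#] d9
H moving scores +1; H passing scores +1

zugzwang(#...#/###.#, H) = False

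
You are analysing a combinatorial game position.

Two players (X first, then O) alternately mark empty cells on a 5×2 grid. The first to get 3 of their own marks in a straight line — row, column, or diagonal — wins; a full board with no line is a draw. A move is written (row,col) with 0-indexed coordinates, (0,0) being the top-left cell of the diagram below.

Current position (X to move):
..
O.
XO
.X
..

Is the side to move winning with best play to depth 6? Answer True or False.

p1 X@[../O./XO/.X/..]: (0,0)[X./O./XO/.X/..]+0* (0,1)[.X/O./XO/.X/..]+0 (1,1)[../OX/XO/.X/..]+0 (3,0)[../O./XO/XX/..]+0 (4,0)[../O./XO/.X/X.]+0 (4,1)[../O./XO/.X/.X]+0
p2 O@[X./O./XO/.X/..]: (0,1)[XO/O./XO/.X/..]+0* (1,1)[X./OO/XO/.X/..]+0 (3,0)[X./O./XO/OX/..]+0 (4,0)[X./O./XO/.X/O.]+0 (4,1)[X./O./XO/.X/.O]+0
p3 X@[XO/O./XO/.X/..]: (1,1)[XO/OX/XO/.X/..]+0* (3,0)[XO/O./XO/XX/..]-1 (4,0)[XO/O./XO/.X/X.]-1 (4,1)[XO/O./XO/.X/.X]-1
p4 O@[XO/OX/XO/.X/..]: (3,0)[XO/OX/XO/OX/..]+0* (4,0)[XO/OX/XO/.X/O.]+0 (4,1)[XO/OX/XO/.X/.O]+0
p5 X@[XO/OX/XO/OX/..]: (4,0)[XO/OX/XO/OX/X.]+0* (4,1)[XO/OX/XO/OX/.X]+0
p6 O@[XO/OX/XO/OX/X.]: (4,1)[XO/OX/XO/OX/XO]+0*
p7 X@[XO/OX/XO/OX/XO] terminal +0; root [../O./XO/.X/..] d6

X winning at [../O./XO/.X/..]: False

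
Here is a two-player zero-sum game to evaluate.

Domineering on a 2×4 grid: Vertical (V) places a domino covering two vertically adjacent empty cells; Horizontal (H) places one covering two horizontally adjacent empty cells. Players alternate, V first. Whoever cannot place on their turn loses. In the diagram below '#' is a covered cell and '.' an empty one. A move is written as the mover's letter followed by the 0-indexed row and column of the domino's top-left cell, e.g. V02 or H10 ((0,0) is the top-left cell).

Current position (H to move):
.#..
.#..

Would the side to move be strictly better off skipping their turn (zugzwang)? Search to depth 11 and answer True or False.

zugzwang(.#../.#.., H) = False

[.#../.#..] H move#1: H02:+1/.###/.#..*, H12:+1/.#../.###
[.###/.#..] V move#2: V00:-1/####/##..*
[####/##..] H move#3: H12:+1/####/####*
[####/####] end (terminal -1, V#4); searched .#../.#.. to 11
suppose H passes — search the same position with V to move:
pass> [.#../.#..] V move#1: V00:-1/##../##.., V02:+1/.##./.##.*, V03:+1/.#.#/.#.#
pass> [.##./.##.] end (terminal -1, H#2); searched .#../.#.. to 11
for H: play +1, pass -1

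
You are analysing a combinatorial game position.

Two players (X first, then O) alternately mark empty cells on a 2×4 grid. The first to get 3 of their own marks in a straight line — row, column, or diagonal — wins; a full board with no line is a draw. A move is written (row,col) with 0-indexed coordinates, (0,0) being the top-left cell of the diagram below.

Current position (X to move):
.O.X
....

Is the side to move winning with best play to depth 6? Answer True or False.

X winning at [.O.X/....]: False

ply 1, X at .O.X/.... | (0,0)=+0→XO.X/....*; (0,2)=+0→.OXX/....; (1,0)=+0→.O.X/X...; (1,1)=+0→.O.X/.X..; (1,2)=+0→.O.X/..X.; (1,3)=+0→.O.X/...X
ply 2, O at XO.X/.... | (0,2)=+0→XOOX/....*; (1,0)=+0→XO.X/O...; (1,1)=+0→XO.X/.O..; (1,2)=+0→XO.X/..O.; (1,3)=+0→XO.X/...O
ply 3, X at XOOX/.... | (1,0)=+0→XOOX/X...*; (1,1)=+0→XOOX/.X..; (1,2)=+0→XOOX/..X.; (1,3)=+0→XOOX/...X
ply 4, O at XOOX/X... | (1,1)=+0→XOOX/XO..*; (1,2)=+0→XOOX/X.O.; (1,3)=+0→XOOX/X..O
ply 5, X at XOOX/XO.. | (1,2)=+0→XOOX/XOX.*; (1,3)=+0→XOOX/XO.X
ply 6, O at XOOX/XOX. | (1,3)=+0→XOOX/XOXO*
ply 7: XOOX/XOXO is terminal +0 (X); from .O.X/.... depth 6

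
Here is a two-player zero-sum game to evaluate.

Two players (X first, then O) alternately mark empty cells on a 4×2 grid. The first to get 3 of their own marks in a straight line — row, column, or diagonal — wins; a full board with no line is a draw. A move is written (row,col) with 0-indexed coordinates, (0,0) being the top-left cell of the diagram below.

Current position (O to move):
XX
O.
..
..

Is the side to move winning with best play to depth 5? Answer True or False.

ply 1, O at XX/O./../.. | (1,1)=+0→XX/OO/../..*; (2,0)=+0→XX/O./O./..; (2,1)=+0→XX/O./.O/..; (3,0)=+0→XX/O./../O.; (3,1)=+0→XX/O./../.O
ply 2, X at XX/OO/../.. | (2,0)=+0→XX/OO/X./..*; (2,1)=+0→XX/OO/.X/..; (3,0)=+0→XX/OO/../X.; (3,1)=+0→XX/OO/../.X
ply 3, O at XX/OO/X./.. | (2,1)=+0→XX/OO/XO/..*; (3,0)=+0→XX/OO/X./O.; (3,1)=+0→XX/OO/X./.O
ply 4, X at XX/OO/XO/.. | (3,0)=-1→XX/OO/XO/X.; (3,1)=+0→XX/OO/XO/.X*
ply 5, O at XX/OO/XO/.X | (3,0)=+0→XX/OO/XO/OX*
ply 6: XX/OO/XO/OX is terminal +0 (X); from XX/O./../.. depth 5

O winning at [XX/O./../..]: False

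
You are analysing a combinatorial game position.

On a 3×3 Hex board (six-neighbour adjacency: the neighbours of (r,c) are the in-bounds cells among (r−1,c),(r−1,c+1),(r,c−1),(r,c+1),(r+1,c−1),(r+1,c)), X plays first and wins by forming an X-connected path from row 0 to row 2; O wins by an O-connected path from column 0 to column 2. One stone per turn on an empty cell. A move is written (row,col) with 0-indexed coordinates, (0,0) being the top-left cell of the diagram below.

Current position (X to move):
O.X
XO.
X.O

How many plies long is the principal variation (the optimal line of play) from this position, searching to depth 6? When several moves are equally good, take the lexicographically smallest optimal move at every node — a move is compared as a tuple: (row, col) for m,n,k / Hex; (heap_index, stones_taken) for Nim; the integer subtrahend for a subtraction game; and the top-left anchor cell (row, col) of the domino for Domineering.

[O.X/XO./X.O] X move#1: (0,1):+1/OXX/XO./X.O*, (1,2):+1/O.X/XOX/X.O, (2,1):+1/O.X/XO./XXO
[OXX/XO./X.O] end (terminal -1, O#2); searched O.X/XO./X.O to 6

PV length from [O.X/XO./X.O]: 1 ply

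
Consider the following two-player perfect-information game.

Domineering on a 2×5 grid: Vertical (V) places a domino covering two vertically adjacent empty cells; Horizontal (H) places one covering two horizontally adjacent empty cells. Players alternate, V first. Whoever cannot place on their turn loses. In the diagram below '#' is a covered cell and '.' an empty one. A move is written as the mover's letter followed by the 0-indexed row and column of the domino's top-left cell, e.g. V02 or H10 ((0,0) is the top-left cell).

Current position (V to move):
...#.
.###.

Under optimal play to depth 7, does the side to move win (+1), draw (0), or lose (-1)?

p1 V@[...#./.###.]: V00[#..#./####.]+1* V04[...##/.####]-1
p2 H@[#..#./####.]: H01[####./####.]-1*
p3 V@[####./####.]: V04[#####/#####]+1*
p4 H@[#####/#####] terminal -1; root [...#./.###.] d7

value(...#./.###., V) = +1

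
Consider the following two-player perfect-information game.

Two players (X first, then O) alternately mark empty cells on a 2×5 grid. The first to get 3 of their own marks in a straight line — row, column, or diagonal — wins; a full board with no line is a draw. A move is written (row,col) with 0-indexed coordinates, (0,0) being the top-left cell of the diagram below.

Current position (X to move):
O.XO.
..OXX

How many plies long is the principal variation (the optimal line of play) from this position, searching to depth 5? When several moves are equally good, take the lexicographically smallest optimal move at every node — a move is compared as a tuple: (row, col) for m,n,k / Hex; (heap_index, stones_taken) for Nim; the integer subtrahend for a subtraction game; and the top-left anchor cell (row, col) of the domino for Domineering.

[O.XO./..OXX] X move#1: (0,1):+0/OXXO./..OXX*, (0,4):+0/O.XOX/..OXX, (1,0):+0/O.XO./X.OXX, (1,1):+0/O.XO./.XOXX
[OXXO./..OXX] O move#2: (0,4):+0/OXXOO/..OXX*, (1,0):+0/OXXO./O.OXX, (1,1):+0/OXXO./.OOXX
[OXXOO/..OXX] X move#3: (1,0):+0/OXXOO/X.OXX*, (1,1):+0/OXXOO/.XOXX
[OXXOO/X.OXX] O move#4: (1,1):+0/OXXOO/XOOXX*
[OXXOO/XOOXX] end (terminal +0, X#5); searched O.XO./..OXX to 5

PV length from [O.XO./..OXX]: 4 plies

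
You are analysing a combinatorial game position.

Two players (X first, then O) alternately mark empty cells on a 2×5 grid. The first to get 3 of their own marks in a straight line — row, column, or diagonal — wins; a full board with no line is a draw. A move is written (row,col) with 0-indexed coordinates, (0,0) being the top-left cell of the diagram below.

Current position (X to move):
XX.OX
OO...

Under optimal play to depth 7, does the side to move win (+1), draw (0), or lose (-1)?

p1 X@[XX.OX/OO...]: (0,2)[XXXOX/OO...]+1* (1,2)[XX.OX/OOX..]+0 (1,3)[XX.OX/OO.X.]-1 (1,4)[XX.OX/OO..X]-1
p2 O@[XXXOX/OO...] terminal -1; root [XX.OX/OO...] d7

value(XX.OX/OO..., X) = +1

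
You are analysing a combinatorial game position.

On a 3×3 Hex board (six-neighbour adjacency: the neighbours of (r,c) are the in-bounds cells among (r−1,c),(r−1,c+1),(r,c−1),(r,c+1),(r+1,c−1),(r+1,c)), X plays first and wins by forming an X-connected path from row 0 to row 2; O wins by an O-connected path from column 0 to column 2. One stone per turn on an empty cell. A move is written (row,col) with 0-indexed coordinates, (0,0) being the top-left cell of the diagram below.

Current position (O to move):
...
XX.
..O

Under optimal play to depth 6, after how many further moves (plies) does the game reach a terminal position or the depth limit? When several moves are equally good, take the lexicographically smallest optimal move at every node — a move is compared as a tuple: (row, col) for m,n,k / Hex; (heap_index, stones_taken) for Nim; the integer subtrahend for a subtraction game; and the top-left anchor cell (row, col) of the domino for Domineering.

[.../XX./..O] O move#1: (0,0):-1/O../XX./..O*, (0,1):-1/.O./XX./..O, (0,2):-1/..O/XX./..O, (1,2):-1/.../XXO/..O, (2,0):-1/.../XX./O.O, (2,1):-1/.../XX./.OO
[O../XX./..O] X move#2: (0,1):+1/OX./XX./..O*, (0,2):+1/O.X/XX./..O, (1,2):+1/O../XXX/..O, (2,0):+1/O../XX./X.O, (2,1):+1/O../XX./.XO
[OX./XX./..O] O move#3: (0,2):-1/OXO/XX./..O*, (1,2):-1/OX./XXO/..O, (2,0):-1/OX./XX./O.O, (2,1):-1/OX./XX./.OO
[OXO/XX./..O] X move#4: (1,2):+1/OXO/XXX/..O*, (2,0):+1/OXO/XX./X.O, (2,1):+1/OXO/XX./.XO
[OXO/XXX/..O] O move#5: (2,0):-1/OXO/XXX/O.O*, (2,1):-1/OXO/XXX/.OO
[OXO/XXX/O.O] X move#6: (2,1):+1/OXO/XXX/OXO*
[OXO/XXX/OXO] end (terminal -1, O#7); searched .../XX./..O to 6

PV length from [.../XX./..O]: 6 plies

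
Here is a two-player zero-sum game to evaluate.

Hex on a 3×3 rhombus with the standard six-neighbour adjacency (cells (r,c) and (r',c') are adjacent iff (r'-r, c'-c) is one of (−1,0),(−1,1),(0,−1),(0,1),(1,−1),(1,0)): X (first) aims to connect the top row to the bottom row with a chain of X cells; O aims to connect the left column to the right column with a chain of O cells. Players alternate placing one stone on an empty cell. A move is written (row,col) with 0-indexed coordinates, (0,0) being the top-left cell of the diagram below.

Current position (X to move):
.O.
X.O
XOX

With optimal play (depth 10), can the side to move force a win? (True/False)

ply 1, X at .O./X.O/XOX | (0,0)=+1→XO./X.O/XOX*; (0,2)=+1→.OX/X.O/XOX; (1,1)=+1→.O./XXO/XOX
ply 2: XO./X.O/XOX is terminal -1 (O); from .O./X.O/XOX depth 10

X winning at [.O./X.O/XOX]: True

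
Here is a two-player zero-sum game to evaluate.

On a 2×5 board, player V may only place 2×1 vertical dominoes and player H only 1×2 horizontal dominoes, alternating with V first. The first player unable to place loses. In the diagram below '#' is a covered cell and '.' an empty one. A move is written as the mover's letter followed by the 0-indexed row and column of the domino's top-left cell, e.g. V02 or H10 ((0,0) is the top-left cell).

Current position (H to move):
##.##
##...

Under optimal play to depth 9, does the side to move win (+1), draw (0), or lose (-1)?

ply 1, H at ##.##/##... | H12=+1→##.##/####.*; H13=-1→##.##/##.##
ply 2: ##.##/####. is terminal -1 (V); from ##.##/##... depth 9

value(##.##/##..., H) = +1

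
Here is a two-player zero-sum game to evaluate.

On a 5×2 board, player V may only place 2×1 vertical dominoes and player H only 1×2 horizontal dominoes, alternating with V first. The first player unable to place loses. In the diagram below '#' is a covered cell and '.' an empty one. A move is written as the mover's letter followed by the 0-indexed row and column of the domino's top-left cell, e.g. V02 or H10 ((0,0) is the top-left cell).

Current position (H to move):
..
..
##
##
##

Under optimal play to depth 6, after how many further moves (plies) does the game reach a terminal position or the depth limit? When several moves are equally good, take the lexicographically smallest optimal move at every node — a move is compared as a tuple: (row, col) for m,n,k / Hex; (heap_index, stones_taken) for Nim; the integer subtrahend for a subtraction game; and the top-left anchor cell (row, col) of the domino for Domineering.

PV length from [../../##/##/##]: 1 ply

ply 1, H at ../../##/##/## | H00=+1→##/../##/##/##*; H10=+1→../##/##/##/##
ply 2: ##/../##/##/## is terminal -1 (V); from ../../##/##/## depth 6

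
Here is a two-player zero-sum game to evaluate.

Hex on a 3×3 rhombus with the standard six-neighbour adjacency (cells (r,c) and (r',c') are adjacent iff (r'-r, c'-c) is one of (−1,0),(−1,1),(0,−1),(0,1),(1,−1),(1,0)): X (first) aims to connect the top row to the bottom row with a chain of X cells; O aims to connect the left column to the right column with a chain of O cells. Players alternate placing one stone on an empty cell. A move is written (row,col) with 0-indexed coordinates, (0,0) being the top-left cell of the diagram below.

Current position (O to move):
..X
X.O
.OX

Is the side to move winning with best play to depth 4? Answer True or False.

ply 1, O at ..X/X.O/.OX | (0,0)=-1→O.X/X.O/.OX; (0,1)=-1→.OX/X.O/.OX; (1,1)=-1→..X/XOO/.OX; (2,0)=+1→..X/X.O/OOX*
ply 2: ..X/X.O/OOX is terminal -1 (X); from ..X/X.O/.OX depth 4

O winning at [..X/X.O/.OX]: True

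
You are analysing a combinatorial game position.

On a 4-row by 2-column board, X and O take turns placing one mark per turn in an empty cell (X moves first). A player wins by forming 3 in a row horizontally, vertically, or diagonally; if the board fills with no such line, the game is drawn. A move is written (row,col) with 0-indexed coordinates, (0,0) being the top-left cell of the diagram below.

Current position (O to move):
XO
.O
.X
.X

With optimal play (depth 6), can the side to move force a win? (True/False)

[XO/.O/.X/.X] O move#1: (1,0):+0/XO/OO/.X/.X*, (2,0):+0/XO/.O/OX/.X, (3,0):+0/XO/.O/.X/OX
[XO/OO/.X/.X] X move#2: (2,0):+0/XO/OO/XX/.X*, (3,0):+0/XO/OO/.X/XX
[XO/OO/XX/.X] O move#3: (3,0):+0/XO/OO/XX/OX*
[XO/OO/XX/OX] end (terminal +0, X#4); searched XO/.O/.X/.X to 6

O winning at [XO/.O/.X/.X]: False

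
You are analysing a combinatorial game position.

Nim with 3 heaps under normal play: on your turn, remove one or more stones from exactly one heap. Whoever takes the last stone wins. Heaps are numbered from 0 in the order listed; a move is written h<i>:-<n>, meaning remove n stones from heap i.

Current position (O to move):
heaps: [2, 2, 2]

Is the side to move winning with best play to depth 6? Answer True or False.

O winning at [(2,2,2)]: True

ply 1, O at (2,2,2) | h0:-1=-1→(1,2,2); h0:-2=+1→(0,2,2)*; h1:-1=-1→(2,1,2); h1:-2=+1→(2,0,2); h2:-1=-1→(2,2,1); h2:-2=+1→(2,2,0)
ply 2, X at (0,2,2) | h1:-1=-1→(0,1,2)*; h1:-2=-1→(0,0,2); h2:-1=-1→(0,2,1); h2:-2=-1→(0,2,0)
ply 3, O at (0,1,2) | h1:-1=-1→(0,0,2); h2:-1=+1→(0,1,1)*; h2:-2=-1→(0,1,0)
ply 4, X at (0,1,1) | h1:-1=-1→(0,0,1)*; h2:-1=-1→(0,1,0)
ply 5, O at (0,0,1) | h2:-1=+1→(0,0,0)*
ply 6: (0,0,0) is terminal -1 (X); from (2,2,2) depth 6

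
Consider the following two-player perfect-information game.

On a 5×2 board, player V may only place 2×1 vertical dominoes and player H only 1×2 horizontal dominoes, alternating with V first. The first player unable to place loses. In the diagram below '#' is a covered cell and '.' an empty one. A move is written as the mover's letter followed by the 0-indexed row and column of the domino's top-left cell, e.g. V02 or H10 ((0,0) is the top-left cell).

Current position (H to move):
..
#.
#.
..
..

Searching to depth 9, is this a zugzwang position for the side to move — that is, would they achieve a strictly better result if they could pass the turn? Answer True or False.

zugzwang(../#./#./../.., H) = False

p1 H@[../#./#./../..]: H00[##/#./#./../..]-1 H30[../#./#./##/..]+1* H40[../#./#./../##]+1
p2 V@[../#./#./##/..]: V01[.#/##/#./##/..]-1* V11[../##/##/##/..]-1
p3 H@[.#/##/#./##/..]: H40[.#/##/#./##/##]+1*
p4 V@[.#/##/#./##/##] terminal -1; root [../#./#./../..] d9
if H skipped the turn, V would face:
~ p1 V@[../#./#./../..]: V01[.#/##/#./../..]-1 V11[../##/##/../..]-1 V21[../#./##/.#/..]+1* V30[../#./#./#./#.]+1 V31[../#./#./.#/.#]+1
~ p2 H@[../#./##/.#/..]: H00[##/#./##/.#/..]-1* H40[../#./##/.#/##]-1
~ p3 V@[##/#./##/.#/..]: V30[##/#./##/##/#.]+1*
~ p4 H@[##/#./##/##/#.] terminal -1; root [../#./#./../..] d9
compare (H): move=+1 vs pass=-1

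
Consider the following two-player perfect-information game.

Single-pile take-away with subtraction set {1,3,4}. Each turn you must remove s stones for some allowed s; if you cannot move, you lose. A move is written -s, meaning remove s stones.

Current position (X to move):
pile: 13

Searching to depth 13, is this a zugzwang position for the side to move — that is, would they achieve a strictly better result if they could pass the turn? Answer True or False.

zugzwang(13, X) = False

ply 1, X at 13 | -1=-1→12; -3=-1→10; -4=+1→9*
ply 2, O at 9 | -1=-1→8*; -3=-1→6; -4=-1→5
ply 3, X at 8 | -1=+1→7*; -3=-1→5; -4=-1→4
ply 4, O at 7 | -1=-1→6*; -3=-1→4; -4=-1→3
ply 5, X at 6 | -1=-1→5; -3=-1→3; -4=+1→2*
ply 6, O at 2 | -1=-1→1*
ply 7, X at 1 | -1=+1→0*
ply 8: 0 is terminal -1 (O); from 13 depth 13
if X skipped the turn, O would face:
~ ply 1, O at 13 | -1=-1→12; -3=-1→10; -4=+1→9*
~ ply 2, X at 9 | -1=-1→8*; -3=-1→6; -4=-1→5
~ ply 3, O at 8 | -1=+1→7*; -3=-1→5; -4=-1→4
~ ply 4, X at 7 | -1=-1→6*; -3=-1→4; -4=-1→3
~ ply 5, O at 6 | -1=-1→5; -3=-1→3; -4=+1→2*
~ ply 6, X at 2 | -1=-1→1*
~ ply 7, O at 1 | -1=+1→0*
~ ply 8: 0 is terminal -1 (X); from 13 depth 13
compare (X): move=+1 vs pass=-1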